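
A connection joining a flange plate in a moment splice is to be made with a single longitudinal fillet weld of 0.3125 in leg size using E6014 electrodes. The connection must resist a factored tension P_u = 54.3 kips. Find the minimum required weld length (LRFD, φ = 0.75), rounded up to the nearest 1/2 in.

L = 9.5 in

E60XX → F_EXX = 60 ksi.
Throat t_e = 0.707 × 0.3125 = 0.2209 in.
φr_n = 0.75 × 0.6 × 60 × 0.2209 = 5.965 kips/in.
L_req = P_u / φr_n = 54.3 / 5.965 = 9.103 in total.
Round up → use L = 9.5 in.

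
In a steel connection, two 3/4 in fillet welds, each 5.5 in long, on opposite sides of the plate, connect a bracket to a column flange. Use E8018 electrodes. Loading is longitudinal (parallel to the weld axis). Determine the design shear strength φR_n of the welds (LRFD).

φR_n ≈ 210 kip

E80XX → F_EXX = 80 ksi.
Effective throat t_e = 0.707 × 0.75 = 0.5302 in.
Total length L = 11 in; A_we = 0.5302 × 11 = 5.833 in².
F_nw = 0.6 F_EXX = 0.6 × 80 = 48 ksi.
φR_n = 0.75 × 48 × 5.833 = 210 kip.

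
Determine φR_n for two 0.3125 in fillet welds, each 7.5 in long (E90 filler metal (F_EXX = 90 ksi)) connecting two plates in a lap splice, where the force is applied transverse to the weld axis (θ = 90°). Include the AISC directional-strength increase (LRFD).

t_e = 0.707 × 0.3125 = 0.2209 in; A_we = 0.2209 × 15 = 3.314 in².
Directional factor: 1.0 + 0.5 sin^1.5(90°) = 1.5.
F_nw = 0.6 × 90 × 1.5 = 81 ksi.
φR_n = 0.75 × 81 × 3.314 = 201.3 kips.

φR_n ≈ 201 kips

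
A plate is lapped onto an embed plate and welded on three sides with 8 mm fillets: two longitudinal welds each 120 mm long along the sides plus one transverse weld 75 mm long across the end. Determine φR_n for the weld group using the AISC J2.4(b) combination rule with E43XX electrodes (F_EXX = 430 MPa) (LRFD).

φR_n ≈ 346 kN

t_e = 0.707 × 8 = 5.656 mm.
R_nwl = 0.6 × 430 × 5.656 × 240 × 10⁻³ = 350.2 kN (longitudinal, 2 welds).
R_nwt = 0.6 × 430 × 5.656 × 75 × 10⁻³ = 109.4 kN (transverse, base value).
(i) R_nwl + R_nwt = 459.7 kN; (ii) 0.85 R_nwl + 1.5 R_nwt = 461.9 kN.
R_n = max = 461.9 kN [governs: (ii)]; φR_n = 346.4 kN.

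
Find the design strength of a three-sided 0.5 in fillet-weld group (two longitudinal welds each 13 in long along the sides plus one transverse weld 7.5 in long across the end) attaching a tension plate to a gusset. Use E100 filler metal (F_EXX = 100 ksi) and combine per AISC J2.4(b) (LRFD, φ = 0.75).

φR_n ≈ 533 kip

t_e = 0.707 × 0.5 = 0.3535 in.
R_nwl = 0.6 × 100 × 0.3535 × 26 = 551.5 kip (longitudinal, 2 welds).
R_nwt = 0.6 × 100 × 0.3535 × 7.5 = 159.1 kip (transverse, base value).
(i) R_nwl + R_nwt = 710.5 kip; (ii) 0.85 R_nwl + 1.5 R_nwt = 707.4 kip.
R_n = max = 710.5 kip [governs: (i)]; φR_n = 532.9 kip.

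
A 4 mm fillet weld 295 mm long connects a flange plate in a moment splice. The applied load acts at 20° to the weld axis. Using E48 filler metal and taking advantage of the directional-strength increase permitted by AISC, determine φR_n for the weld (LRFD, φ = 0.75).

φR_n ≈ 198 kN

E48XX → F_EXX = 480 MPa.
t_e = 0.707 × 4 = 2.828 mm; A_we = 2.828 × 295 = 834.3 mm².
Directional factor: 1.0 + 0.5 sin^1.5(20°) = 1.1.
F_nw = 0.6 × 480 × 1.1 = 316.8 MPa.
φR_n = 0.75 × 316.8 × 834.3 × 10⁻³ = 198.2 kN.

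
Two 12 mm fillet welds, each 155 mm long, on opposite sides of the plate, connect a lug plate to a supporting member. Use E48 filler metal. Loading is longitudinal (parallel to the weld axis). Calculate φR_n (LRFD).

φR_n ≈ 568 kN

E48XX → F_EXX = 480 MPa.
Effective throat t_e = 0.707 × 12 = 8.484 mm.
Total length L = 310 mm; A_we = 8.484 × 310 = 2630 mm².
F_nw = 0.6 F_EXX = 0.6 × 480 = 288 MPa.
φR_n = 0.75 × 288 × 2630 × 10⁻³ = 568.1 kN.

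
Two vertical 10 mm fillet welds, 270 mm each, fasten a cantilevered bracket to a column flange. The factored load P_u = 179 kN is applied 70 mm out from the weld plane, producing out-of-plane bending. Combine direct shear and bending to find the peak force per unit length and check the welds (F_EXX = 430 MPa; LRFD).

f_max ≈ 613 N/mm; adequate

L_w = 2 × 270 = 540 mm; section modulus (unit throat) S = 2 × L²/6 = 24300 mm².
Direct shear f_v = P/L_w = 179×10³/540 = 331.5 N/mm.
Moment M = P × e = 179×10³ × 70 = 12530000 N·mm; bending f_b = M/S = 515.6 N/mm.
f_max = √(f_v² + f_b²) = √(331.5² + 515.6²) = 613 N/mm.
φr_n = 0.75 × 0.6 × 430 × (0.707 × 10) = 1368 N/mm → adequate.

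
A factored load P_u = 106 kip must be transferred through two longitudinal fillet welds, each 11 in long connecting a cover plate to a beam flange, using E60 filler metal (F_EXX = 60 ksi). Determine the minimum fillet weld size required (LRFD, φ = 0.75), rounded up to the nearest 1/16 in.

Total weld length L = 22 in.
Required throat t_e = P_u / (φ × 0.6 F_EXX × L) = 106 / (0.75 × 0.6 × 60 × 22) = 0.1785 in.
Required leg w = t_e / 0.707 = 0.2524 in → use 5/16 in.

w = 5/16 in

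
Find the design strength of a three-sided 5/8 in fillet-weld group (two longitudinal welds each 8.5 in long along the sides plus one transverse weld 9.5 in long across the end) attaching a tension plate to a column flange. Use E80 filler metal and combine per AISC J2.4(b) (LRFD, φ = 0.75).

φR_n ≈ 457 kip

E80XX → F_EXX = 80 ksi.
t_e = 0.707 × 0.625 = 0.4419 in.
R_nwl = 0.6 × 80 × 0.4419 × 17 = 360.6 kip (longitudinal, 2 welds).
R_nwt = 0.6 × 80 × 0.4419 × 9.5 = 201.5 kip (transverse, base value).
(i) R_nwl + R_nwt = 562.1 kip; (ii) 0.85 R_nwl + 1.5 R_nwt = 608.7 kip.
R_n = max = 608.7 kip [governs: (ii)]; φR_n = 456.5 kip.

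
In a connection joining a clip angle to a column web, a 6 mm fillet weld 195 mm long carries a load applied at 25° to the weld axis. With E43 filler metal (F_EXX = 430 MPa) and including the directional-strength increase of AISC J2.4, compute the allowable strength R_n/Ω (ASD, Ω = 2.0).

R_n/Ω ≈ 121 kN

t_e = 0.707 × 6 = 4.242 mm; A_we = 4.242 × 195 = 827.2 mm².
Directional factor: 1.0 + 0.5 sin^1.5(25°) = 1.137.
F_nw = 0.6 × 430 × 1.137 = 293.4 MPa.
R_n/Ω = (293.4 × 827.2) / 2.0 × 10⁻³ = 121.4 kN.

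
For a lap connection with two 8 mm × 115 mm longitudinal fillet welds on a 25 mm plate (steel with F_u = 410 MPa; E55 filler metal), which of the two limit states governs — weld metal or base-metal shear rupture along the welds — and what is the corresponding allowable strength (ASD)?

R_n/Ω ≈ 215 kN (weld metal governs)

E55XX → F_EXX = 550 MPa.
t_e = 0.707 × 8 = 5.656 mm; L = 230 mm.
Weld metal: R_n/Ω = (1/2.0) × 0.6 × 550 × 5.656 × 230 × 10⁻³ = 214.6 kN.
Base metal (shear rupture): R_n/Ω = (1/2.0) × 0.6 × 410 × 25 × 230 × 10⁻³ = 707.2 kN.
Governing: weld metal.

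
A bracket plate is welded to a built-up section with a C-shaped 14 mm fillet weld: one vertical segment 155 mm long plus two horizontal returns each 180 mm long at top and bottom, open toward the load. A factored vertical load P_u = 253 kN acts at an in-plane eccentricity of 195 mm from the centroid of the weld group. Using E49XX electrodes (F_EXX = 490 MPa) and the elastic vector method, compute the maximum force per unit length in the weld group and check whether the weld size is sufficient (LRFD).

f_max ≈ 2030 N/mm; adequate

Total weld length L_w = 515 mm. Treat welds as unit-width lines.
Centroid: x̄ = 2×180×90 / 515 = 62.91 mm from the vertical weld.
Polar moment about centroid: J = I_x + I_y = [155³/12 + 2×180×77.5²] + [155×62.91² + 2(180³/12 + 180×27.09²)] = 4322000 mm³.
Direct shear f_v = P/L_w = 253×10³ / 515 = 491.3 N/mm (vertical).
Torsion M = P·e = 253×10³ × 195 = 49335000 N·mm.
Critical point at (x, y) = (117.1, 77.5) from centroid. f_tx = M·y/J = 884.6 N/mm; f_ty = M·x/J = 1336 N/mm.
Resultant f_max = √[f_tx² + (f_v + f_ty)²] = √[884.6² + (491.3 + 1336)²] = 2031 N/mm.
Capacity per unit length: φr_n = 0.75 × 0.6 × 490 × (0.707 × 14) = 2183 N/mm.
2031 ≤ 2183 → adequate.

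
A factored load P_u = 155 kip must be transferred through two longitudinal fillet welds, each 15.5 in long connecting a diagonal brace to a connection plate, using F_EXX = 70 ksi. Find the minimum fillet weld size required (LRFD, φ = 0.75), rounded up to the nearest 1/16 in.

Total weld length L = 31 in.
Required throat t_e = P_u / (φ × 0.6 F_EXX × L) = 155 / (0.75 × 0.6 × 70 × 31) = 0.1587 in.
Required leg w = t_e / 0.707 = 0.2245 in → use 1/4 in.

w = 1/4 in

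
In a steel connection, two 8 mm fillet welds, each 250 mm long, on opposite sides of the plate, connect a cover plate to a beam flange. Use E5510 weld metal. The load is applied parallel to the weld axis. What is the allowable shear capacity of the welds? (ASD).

R_n/Ω ≈ 467 kN

E55XX → F_EXX = 550 MPa.
Effective throat t_e = 0.707 × 8 = 5.656 mm.
Total length L = 500 mm; A_we = 5.656 × 500 = 2828 mm².
F_nw = 0.6 F_EXX = 0.6 × 550 = 330 MPa.
R_n = 330 × 2828 × 10⁻³ = 933.2 kN; R_n/Ω = 933.2/2.0 = 466.6 kN.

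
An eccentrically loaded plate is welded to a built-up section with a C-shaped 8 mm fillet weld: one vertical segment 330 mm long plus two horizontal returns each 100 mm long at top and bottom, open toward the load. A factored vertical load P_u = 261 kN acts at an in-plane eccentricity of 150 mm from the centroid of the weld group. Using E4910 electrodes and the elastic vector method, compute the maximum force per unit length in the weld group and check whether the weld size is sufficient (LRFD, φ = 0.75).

E49XX → F_EXX = 490 MPa.
Total weld length L_w = 530 mm. Treat welds as unit-width lines.
Centroid: x̄ = 2×100×50 / 530 = 18.87 mm from the vertical weld.
Polar moment about centroid: J = I_x + I_y = [330³/12 + 2×100×165²] + [330×18.87² + 2(100³/12 + 100×31.13²)] = 8918000 mm³.
Direct shear f_v = P/L_w = 261×10³ / 530 = 492.5 N/mm (vertical).
Torsion M = P·e = 261×10³ × 150 = 39150000 N·mm.
Critical point at (x, y) = (81.13, 165) from centroid. f_tx = M·y/J = 724.4 N/mm; f_ty = M·x/J = 356.2 N/mm.
Resultant f_max = √[f_tx² + (f_v + f_ty)²] = √[724.4² + (492.5 + 356.2)²] = 1116 N/mm.
Capacity per unit length: φr_n = 0.75 × 0.6 × 490 × (0.707 × 8) = 1247 N/mm.
1116 ≤ 1247 → adequate.

f_max ≈ 1120 N/mm; adequate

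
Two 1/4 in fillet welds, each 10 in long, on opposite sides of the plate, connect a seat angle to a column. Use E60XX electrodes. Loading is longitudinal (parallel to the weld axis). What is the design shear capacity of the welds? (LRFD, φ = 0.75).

E60XX → F_EXX = 60 ksi.
Effective throat t_e = 0.707 × 0.25 = 0.1767 in.
Total length L = 20 in; A_we = 0.1767 × 20 = 3.535 in².
F_nw = 0.6 F_EXX = 0.6 × 60 = 36 ksi.
φR_n = 0.75 × 36 × 3.535 = 95.44 kip.

φR_n ≈ 95.4 kip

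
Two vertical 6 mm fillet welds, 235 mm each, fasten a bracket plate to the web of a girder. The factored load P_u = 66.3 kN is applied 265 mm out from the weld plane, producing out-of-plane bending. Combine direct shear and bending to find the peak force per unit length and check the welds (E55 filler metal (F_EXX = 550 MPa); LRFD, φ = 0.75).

L_w = 2 × 235 = 470 mm; section modulus (unit throat) S = 2 × L²/6 = 18410 mm².
Direct shear f_v = P/L_w = 66.3×10³/470 = 141.1 N/mm.
Moment M = P × e = 66.3×10³ × 265 = 17570000 N·mm; bending f_b = M/S = 954.4 N/mm.
f_max = √(f_v² + f_b²) = √(141.1² + 954.4²) = 964.8 N/mm.
φr_n = 0.75 × 0.6 × 550 × (0.707 × 6) = 1050 N/mm → adequate.

f_max ≈ 965 N/mm; adequate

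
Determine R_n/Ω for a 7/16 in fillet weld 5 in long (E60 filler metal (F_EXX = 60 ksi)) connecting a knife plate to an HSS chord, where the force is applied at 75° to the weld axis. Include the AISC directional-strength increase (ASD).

R_n/Ω ≈ 41.1 kip

t_e = 0.707 × 0.4375 = 0.3093 in; A_we = 0.3093 × 5 = 1.547 in².
Directional factor: 1.0 + 0.5 sin^1.5(75°) = 1.475.
F_nw = 0.6 × 60 × 1.475 = 53.09 ksi.
R_n/Ω = (53.09 × 1.547) / 2.0 = 41.05 kip.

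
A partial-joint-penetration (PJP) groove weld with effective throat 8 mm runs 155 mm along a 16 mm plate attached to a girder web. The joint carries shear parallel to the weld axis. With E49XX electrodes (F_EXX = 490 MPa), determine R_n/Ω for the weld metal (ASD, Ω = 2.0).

Effective throat (given) t_e = 8 mm.
A_we = 8 × 155 = 1240 mm².
F_nw = 0.6 F_EXX = 294 MPa.
R_n/Ω = (294 × 1240) / 2.0 × 10⁻³ = 182.3 kN.

R_n/Ω ≈ 182 kN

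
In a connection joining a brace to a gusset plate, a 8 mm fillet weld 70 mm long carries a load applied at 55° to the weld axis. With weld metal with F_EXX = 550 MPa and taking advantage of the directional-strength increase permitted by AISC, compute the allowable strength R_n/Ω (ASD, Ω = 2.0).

t_e = 0.707 × 8 = 5.656 mm; A_we = 5.656 × 70 = 395.9 mm².
Directional factor: 1.0 + 0.5 sin^1.5(55°) = 1.371.
F_nw = 0.6 × 550 × 1.371 = 452.3 MPa.
R_n/Ω = (452.3 × 395.9) / 2.0 × 10⁻³ = 89.54 kN.

R_n/Ω ≈ 89.5 kN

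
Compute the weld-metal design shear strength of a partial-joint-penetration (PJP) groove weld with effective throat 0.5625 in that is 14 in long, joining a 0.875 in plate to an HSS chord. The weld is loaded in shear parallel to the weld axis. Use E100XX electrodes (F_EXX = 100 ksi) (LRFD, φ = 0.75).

φR_n ≈ 354 kip

Effective throat (given) t_e = 0.5625 in.
A_we = 0.5625 × 14 = 7.875 in².
F_nw = 0.6 F_EXX = 60 ksi.
φR_n = 0.75 × 60 × 7.875 = 354.4 kip.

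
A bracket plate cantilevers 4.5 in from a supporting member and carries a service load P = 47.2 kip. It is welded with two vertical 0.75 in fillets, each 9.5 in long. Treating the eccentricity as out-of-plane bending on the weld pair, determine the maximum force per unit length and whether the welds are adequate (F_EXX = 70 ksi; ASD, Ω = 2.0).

L_w = 2 × 9.5 = 19 in; section modulus (unit throat) S = 2 × L²/6 = 30.08 in².
Direct shear f_v = P/L_w = 47.2/19 = 2.484 kip/in.
Moment M = P × e = 47.2 × 4.5 = 212.4 kip·in; bending f_b = M/S = 7.06 kip/in.
f_max = √(f_v² + f_b²) = √(2.484² + 7.06²) = 7.485 kip/in.
r_n/Ω = (1/2.0) × 0.6 × 70 × (0.707 × 0.75) = 11.14 kip/in → adequate.

f_max ≈ 7.48 kip/in; adequate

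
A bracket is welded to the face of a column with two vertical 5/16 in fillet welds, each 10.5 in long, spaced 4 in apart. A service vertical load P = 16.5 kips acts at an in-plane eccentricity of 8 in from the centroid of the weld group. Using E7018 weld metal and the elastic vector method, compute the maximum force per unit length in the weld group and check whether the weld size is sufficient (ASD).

f_max ≈ 3.05 kip/in; adequate

E70XX → F_EXX = 70 ksi.
Total weld length L_w = 21 in. Treat welds as unit-width lines.
Polar moment about centroid: J = 2[d³/12 + d(b/2)²] = 2[10.5³/12 + 10.5×2²] = 276.9 in³.
Direct shear f_v = P/L_w = 16.5 / 21 = 0.7857 kip/in (vertical).
Torsion M = P·e = 16.5 × 8 = 132 kip·in.
Critical point at (x, y) = (2, 5.25) from centroid. f_tx = M·y/J = 2.502 kip/in; f_ty = M·x/J = 0.9533 kip/in.
Resultant f_max = √[f_tx² + (f_v + f_ty)²] = √[2.502² + (0.7857 + 0.9533)²] = 3.047 kip/in.
Capacity per unit length: r_n/Ω = (1/2.0) × 0.6 × 70 × (0.707 × 0.3125) = 4.64 kip/in.
3.047 ≤ 4.64 → adequate.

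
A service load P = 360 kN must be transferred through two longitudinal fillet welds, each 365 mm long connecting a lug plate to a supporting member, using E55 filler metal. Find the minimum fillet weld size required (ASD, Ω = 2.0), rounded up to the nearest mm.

w = 5 mm

E55XX → F_EXX = 550 MPa.
Total weld length L = 730 mm.
Required throat t_e = P × Ω / (0.6 F_EXX × L) = 360 × 2.0 / (0.6 × 550 × 730 × 10⁻³) = 2.989 mm.
Required leg w = t_e / 0.707 = 4.227 mm → use 5 mm.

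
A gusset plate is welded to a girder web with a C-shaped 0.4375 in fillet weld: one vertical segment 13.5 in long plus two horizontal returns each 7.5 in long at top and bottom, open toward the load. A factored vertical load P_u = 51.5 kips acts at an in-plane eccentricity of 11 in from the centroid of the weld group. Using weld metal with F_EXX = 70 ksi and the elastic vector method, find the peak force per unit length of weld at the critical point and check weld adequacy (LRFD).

Total weld length L_w = 28.5 in. Treat welds as unit-width lines.
Centroid: x̄ = 2×7.5×3.75 / 28.5 = 1.974 in from the vertical weld.
Polar moment about centroid: J = I_x + I_y = [13.5³/12 + 2×7.5×6.75²] + [13.5×1.974² + 2(7.5³/12 + 7.5×1.776²)] = 1059 in³.
Direct shear f_v = P/L_w = 51.5 / 28.5 = 1.807 kip/in (vertical).
Torsion M = P·e = 51.5 × 11 = 566.5 kip·in.
Critical point at (x, y) = (5.526, 6.75) from centroid. f_tx = M·y/J = 3.612 kip/in; f_ty = M·x/J = 2.957 kip/in.
Resultant f_max = √[f_tx² + (f_v + f_ty)²] = √[3.612² + (1.807 + 2.957)²] = 5.978 kip/in.
Capacity per unit length: φr_n = 0.75 × 0.6 × 70 × (0.707 × 0.4375) = 9.743 kip/in.
5.978 ≤ 9.743 → adequate.

f_max ≈ 5.98 kip/in; adequate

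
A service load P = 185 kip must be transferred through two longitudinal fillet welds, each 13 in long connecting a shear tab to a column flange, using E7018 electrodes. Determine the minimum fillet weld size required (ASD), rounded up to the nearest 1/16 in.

E70XX → F_EXX = 70 ksi.
Total weld length L = 26 in.
Required throat t_e = P × Ω / (0.6 F_EXX × L) = 185 × 2.0 / (0.6 × 70 × 26) = 0.3388 in.
Required leg w = t_e / 0.707 = 0.4792 in → use 1/2 in.

w = 1/2 in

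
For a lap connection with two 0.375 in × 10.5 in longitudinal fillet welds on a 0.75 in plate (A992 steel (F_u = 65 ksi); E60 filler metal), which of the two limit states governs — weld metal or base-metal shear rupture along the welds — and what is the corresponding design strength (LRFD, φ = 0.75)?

φR_n ≈ 150 kip (weld metal governs)

E60XX → F_EXX = 60 ksi.
t_e = 0.707 × 0.375 = 0.2651 in; L = 21 in.
Weld metal: φR_n = 0.75 × 0.6 × 60 × 0.2651 × 21 = 150.3 kip.
Base metal (shear rupture): φR_n = 0.75 × 0.6 × 65 × 0.75 × 21 = 460.7 kip.
Governing: weld metal.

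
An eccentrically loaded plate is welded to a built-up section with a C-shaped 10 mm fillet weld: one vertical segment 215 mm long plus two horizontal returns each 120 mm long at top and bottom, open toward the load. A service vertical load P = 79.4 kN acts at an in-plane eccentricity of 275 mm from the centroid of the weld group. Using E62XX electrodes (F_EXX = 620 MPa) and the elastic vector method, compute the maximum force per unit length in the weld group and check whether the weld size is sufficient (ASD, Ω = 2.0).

f_max ≈ 829 N/mm; adequate

Total weld length L_w = 455 mm. Treat welds as unit-width lines.
Centroid: x̄ = 2×120×60 / 455 = 31.65 mm from the vertical weld.
Polar moment about centroid: J = I_x + I_y = [215³/12 + 2×120×107.5²] + [215×31.65² + 2(120³/12 + 120×28.35²)] = 4298000 mm³.
Direct shear f_v = P/L_w = 79.4×10³ / 455 = 174.5 N/mm (vertical).
Torsion M = P·e = 79.4×10³ × 275 = 21835000 N·mm.
Critical point at (x, y) = (88.35, 107.5) from centroid. f_tx = M·y/J = 546.1 N/mm; f_ty = M·x/J = 448.9 N/mm.
Resultant f_max = √[f_tx² + (f_v + f_ty)²] = √[546.1² + (174.5 + 448.9)²] = 828.8 N/mm.
Capacity per unit length: r_n/Ω = (1/2.0) × 0.6 × 620 × (0.707 × 10) = 1315 N/mm.
828.8 ≤ 1315 → adequate.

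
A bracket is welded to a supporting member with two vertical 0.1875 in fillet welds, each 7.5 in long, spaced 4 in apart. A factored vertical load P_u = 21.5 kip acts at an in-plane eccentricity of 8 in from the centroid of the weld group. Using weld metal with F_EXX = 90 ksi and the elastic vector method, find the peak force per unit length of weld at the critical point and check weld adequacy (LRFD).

f_max ≈ 6.41 kip/in; NOT adequate

Total weld length L_w = 15 in. Treat welds as unit-width lines.
Polar moment about centroid: J = 2[d³/12 + d(b/2)²] = 2[7.5³/12 + 7.5×2²] = 130.3 in³.
Direct shear f_v = P/L_w = 21.5 / 15 = 1.433 kip/in (vertical).
Torsion M = P·e = 21.5 × 8 = 172 kip·in.
Critical point at (x, y) = (2, 3.75) from centroid. f_tx = M·y/J = 4.95 kip/in; f_ty = M·x/J = 2.64 kip/in.
Resultant f_max = √[f_tx² + (f_v + f_ty)²] = √[4.95² + (1.433 + 2.64)²] = 6.41 kip/in.
Capacity per unit length: φr_n = 0.75 × 0.6 × 90 × (0.707 × 0.1875) = 5.369 kip/in.
6.41 > 5.369 → NOT adequate.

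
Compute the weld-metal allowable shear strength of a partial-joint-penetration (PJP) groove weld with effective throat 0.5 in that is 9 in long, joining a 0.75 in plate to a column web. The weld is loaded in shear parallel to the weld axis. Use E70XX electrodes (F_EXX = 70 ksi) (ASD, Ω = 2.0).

Effective throat (given) t_e = 0.5 in.
A_we = 0.5 × 9 = 4.5 in².
F_nw = 0.6 F_EXX = 42 ksi.
R_n/Ω = (42 × 4.5) / 2.0 = 94.5 kips.

R_n/Ω ≈ 94.5 kips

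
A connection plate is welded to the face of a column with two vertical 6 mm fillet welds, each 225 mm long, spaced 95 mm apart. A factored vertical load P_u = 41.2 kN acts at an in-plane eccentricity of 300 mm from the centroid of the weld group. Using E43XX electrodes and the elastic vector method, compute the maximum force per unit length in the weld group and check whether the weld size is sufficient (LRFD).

E43XX → F_EXX = 430 MPa.
Total weld length L_w = 450 mm. Treat welds as unit-width lines.
Polar moment about centroid: J = 2[d³/12 + d(b/2)²] = 2[225³/12 + 225×47.5²] = 2914000 mm³.
Direct shear f_v = P/L_w = 41.2×10³ / 450 = 91.56 N/mm (vertical).
Torsion M = P·e = 41.2×10³ × 300 = 12360000 N·mm.
Critical point at (x, y) = (47.5, 112.5) from centroid. f_tx = M·y/J = 477.2 N/mm; f_ty = M·x/J = 201.5 N/mm.
Resultant f_max = √[f_tx² + (f_v + f_ty)²] = √[477.2² + (91.56 + 201.5)²] = 560 N/mm.
Capacity per unit length: φr_n = 0.75 × 0.6 × 430 × (0.707 × 6) = 820.8 N/mm.
560 ≤ 820.8 → adequate.

f_max ≈ 560 N/mm; adequate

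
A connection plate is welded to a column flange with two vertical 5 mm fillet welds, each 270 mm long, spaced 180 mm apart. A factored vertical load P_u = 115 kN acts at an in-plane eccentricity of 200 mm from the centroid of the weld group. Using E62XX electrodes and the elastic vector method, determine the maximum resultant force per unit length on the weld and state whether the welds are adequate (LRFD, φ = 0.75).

f_max ≈ 631 N/mm; adequate

E62XX → F_EXX = 620 MPa.
Total weld length L_w = 540 mm. Treat welds as unit-width lines.
Polar moment about centroid: J = 2[d³/12 + d(b/2)²] = 2[270³/12 + 270×90²] = 7654000 mm³.
Direct shear f_v = P/L_w = 115×10³ / 540 = 213 N/mm (vertical).
Torsion M = P·e = 115×10³ × 200 = 23000000 N·mm.
Critical point at (x, y) = (90, 135) from centroid. f_tx = M·y/J = 405.6 N/mm; f_ty = M·x/J = 270.4 N/mm.
Resultant f_max = √[f_tx² + (f_v + f_ty)²] = √[405.6² + (213 + 270.4)²] = 631 N/mm.
Capacity per unit length: φr_n = 0.75 × 0.6 × 620 × (0.707 × 5) = 986.3 N/mm.
631 ≤ 986.3 → adequate.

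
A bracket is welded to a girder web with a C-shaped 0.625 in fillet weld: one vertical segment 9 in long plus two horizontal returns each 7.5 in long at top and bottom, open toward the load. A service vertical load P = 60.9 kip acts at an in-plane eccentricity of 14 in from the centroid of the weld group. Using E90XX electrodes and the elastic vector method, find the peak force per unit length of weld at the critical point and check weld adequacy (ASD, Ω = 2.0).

E90XX → F_EXX = 90 ksi.
Total weld length L_w = 24 in. Treat welds as unit-width lines.
Centroid: x̄ = 2×7.5×3.75 / 24 = 2.344 in from the vertical weld.
Polar moment about centroid: J = I_x + I_y = [9³/12 + 2×7.5×4.5²] + [9×2.344² + 2(7.5³/12 + 7.5×1.406²)] = 513.9 in³.
Direct shear f_v = P/L_w = 60.9 / 24 = 2.538 kip/in (vertical).
Torsion M = P·e = 60.9 × 14 = 852.6 kip·in.
Critical point at (x, y) = (5.156, 4.5) from centroid. f_tx = M·y/J = 7.466 kip/in; f_ty = M·x/J = 8.554 kip/in.
Resultant f_max = √[f_tx² + (f_v + f_ty)²] = √[7.466² + (2.538 + 8.554)²] = 13.37 kip/in.
Capacity per unit length: r_n/Ω = (1/2.0) × 0.6 × 90 × (0.707 × 0.625) = 11.93 kip/in.
13.37 > 11.93 → NOT adequate.

f_max ≈ 13.4 kip/in; NOT adequate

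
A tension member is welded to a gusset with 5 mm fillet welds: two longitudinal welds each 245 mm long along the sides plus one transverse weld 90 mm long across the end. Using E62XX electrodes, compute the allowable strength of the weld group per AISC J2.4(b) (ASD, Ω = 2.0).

R_n/Ω ≈ 381 kN

E62XX → F_EXX = 620 MPa.
t_e = 0.707 × 5 = 3.535 mm.
R_nwl = 0.6 × 620 × 3.535 × 490 × 10⁻³ = 644.4 kN (longitudinal, 2 welds).
R_nwt = 0.6 × 620 × 3.535 × 90 × 10⁻³ = 118.4 kN (transverse, base value).
(i) R_nwl + R_nwt = 762.7 kN; (ii) 0.85 R_nwl + 1.5 R_nwt = 725.2 kN.
R_n = max = 762.7 kN [governs: (i)]; R_n/Ω = 381.4 kN.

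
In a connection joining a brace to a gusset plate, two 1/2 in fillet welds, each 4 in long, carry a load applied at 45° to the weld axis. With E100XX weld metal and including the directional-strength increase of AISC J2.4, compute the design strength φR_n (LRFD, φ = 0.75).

φR_n ≈ 165 kips

E100XX → F_EXX = 100 ksi.
t_e = 0.707 × 0.5 = 0.3535 in; A_we = 0.3535 × 8 = 2.828 in².
Directional factor: 1.0 + 0.5 sin^1.5(45°) = 1.297.
F_nw = 0.6 × 100 × 1.297 = 77.84 ksi.
φR_n = 0.75 × 77.84 × 2.828 = 165.1 kips.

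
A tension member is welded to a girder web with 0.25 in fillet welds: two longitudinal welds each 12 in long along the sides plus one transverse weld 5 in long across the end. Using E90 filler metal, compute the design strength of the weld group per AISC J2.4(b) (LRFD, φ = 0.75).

φR_n ≈ 208 kips

E90XX → F_EXX = 90 ksi.
t_e = 0.707 × 0.25 = 0.1767 in.
R_nwl = 0.6 × 90 × 0.1767 × 24 = 229.1 kips (longitudinal, 2 welds).
R_nwt = 0.6 × 90 × 0.1767 × 5 = 47.72 kips (transverse, base value).
(i) R_nwl + R_nwt = 276.8 kips; (ii) 0.85 R_nwl + 1.5 R_nwt = 266.3 kips.
R_n = max = 276.8 kips [governs: (i)]; φR_n = 207.6 kips.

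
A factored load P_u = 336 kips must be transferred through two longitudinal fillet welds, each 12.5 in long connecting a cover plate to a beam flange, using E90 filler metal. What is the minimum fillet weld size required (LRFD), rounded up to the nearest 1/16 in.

E90XX → F_EXX = 90 ksi.
Total weld length L = 25 in.
Required throat t_e = P_u / (φ × 0.6 F_EXX × L) = 336 / (0.75 × 0.6 × 90 × 25) = 0.3319 in.
Required leg w = t_e / 0.707 = 0.4694 in → use 1/2 in.

w = 1/2 in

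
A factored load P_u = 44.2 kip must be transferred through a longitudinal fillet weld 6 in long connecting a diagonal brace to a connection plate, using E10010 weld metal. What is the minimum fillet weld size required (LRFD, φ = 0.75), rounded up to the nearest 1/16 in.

E100XX → F_EXX = 100 ksi.
Total weld length L = 6 in.
Required throat t_e = P_u / (φ × 0.6 F_EXX × L) = 44.2 / (0.75 × 0.6 × 100 × 6) = 0.1637 in.
Required leg w = t_e / 0.707 = 0.2315 in → use 1/4 in.

w = 1/4 in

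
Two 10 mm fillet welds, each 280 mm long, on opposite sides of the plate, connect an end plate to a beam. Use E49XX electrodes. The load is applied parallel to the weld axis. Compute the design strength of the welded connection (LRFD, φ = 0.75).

φR_n ≈ 873 kN

E49XX → F_EXX = 490 MPa.
Effective throat t_e = 0.707 × 10 = 7.07 mm.
Total length L = 560 mm; A_we = 7.07 × 560 = 3959 mm².
F_nw = 0.6 F_EXX = 0.6 × 490 = 294 MPa.
φR_n = 0.75 × 294 × 3959 × 10⁻³ = 873 kN.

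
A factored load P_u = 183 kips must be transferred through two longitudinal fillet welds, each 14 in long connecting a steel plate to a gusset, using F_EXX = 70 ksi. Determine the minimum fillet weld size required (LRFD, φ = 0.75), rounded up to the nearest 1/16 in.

w = 5/16 in

Total weld length L = 28 in.
Required throat t_e = P_u / (φ × 0.6 F_EXX × L) = 183 / (0.75 × 0.6 × 70 × 28) = 0.2075 in.
Required leg w = t_e / 0.707 = 0.2935 in → use 5/16 in.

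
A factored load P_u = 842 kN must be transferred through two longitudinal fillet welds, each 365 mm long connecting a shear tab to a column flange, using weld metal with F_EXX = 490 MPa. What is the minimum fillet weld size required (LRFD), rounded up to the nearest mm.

w = 8 mm

Total weld length L = 730 mm.
Required throat t_e = P_u / (φ × 0.6 F_EXX × L) = 842 / (0.75 × 0.6 × 490 × 730 × 10⁻³) = 5.231 mm.
Required leg w = t_e / 0.707 = 7.399 mm → use 8 mm.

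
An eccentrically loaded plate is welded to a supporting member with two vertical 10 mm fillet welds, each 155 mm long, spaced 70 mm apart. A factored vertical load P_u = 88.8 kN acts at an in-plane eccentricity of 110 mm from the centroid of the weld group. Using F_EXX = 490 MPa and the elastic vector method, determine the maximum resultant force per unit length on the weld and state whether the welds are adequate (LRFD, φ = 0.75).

Total weld length L_w = 310 mm. Treat welds as unit-width lines.
Polar moment about centroid: J = 2[d³/12 + d(b/2)²] = 2[155³/12 + 155×35²] = 1000000 mm³.
Direct shear f_v = P/L_w = 88.8×10³ / 310 = 286.5 N/mm (vertical).
Torsion M = P·e = 88.8×10³ × 110 = 9768000 N·mm.
Critical point at (x, y) = (35, 77.5) from centroid. f_tx = M·y/J = 756.7 N/mm; f_ty = M·x/J = 341.7 N/mm.
Resultant f_max = √[f_tx² + (f_v + f_ty)²] = √[756.7² + (286.5 + 341.7)²] = 983.5 N/mm.
Capacity per unit length: φr_n = 0.75 × 0.6 × 490 × (0.707 × 10) = 1559 N/mm.
983.5 ≤ 1559 → adequate.

f_max ≈ 983 N/mm; adequate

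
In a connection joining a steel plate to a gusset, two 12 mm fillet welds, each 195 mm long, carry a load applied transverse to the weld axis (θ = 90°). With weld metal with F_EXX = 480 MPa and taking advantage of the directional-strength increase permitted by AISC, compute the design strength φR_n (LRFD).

φR_n ≈ 1070 kN

t_e = 0.707 × 12 = 8.484 mm; A_we = 8.484 × 390 = 3309 mm².
Directional factor: 1.0 + 0.5 sin^1.5(90°) = 1.5.
F_nw = 0.6 × 480 × 1.5 = 432 MPa.
φR_n = 0.75 × 432 × 3309 × 10⁻³ = 1072 kN.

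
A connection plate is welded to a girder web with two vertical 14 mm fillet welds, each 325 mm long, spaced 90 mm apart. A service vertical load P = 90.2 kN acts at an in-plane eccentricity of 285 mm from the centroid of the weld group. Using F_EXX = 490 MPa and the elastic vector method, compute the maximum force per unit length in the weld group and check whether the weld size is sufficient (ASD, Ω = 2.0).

f_max ≈ 667 N/mm; adequate

Total weld length L_w = 650 mm. Treat welds as unit-width lines.
Polar moment about centroid: J = 2[d³/12 + d(b/2)²] = 2[325³/12 + 325×45²] = 7038000 mm³.
Direct shear f_v = P/L_w = 90.2×10³ / 650 = 138.8 N/mm (vertical).
Torsion M = P·e = 90.2×10³ × 285 = 25707000 N·mm.
Critical point at (x, y) = (45, 162.5) from centroid. f_tx = M·y/J = 593.6 N/mm; f_ty = M·x/J = 164.4 N/mm.
Resultant f_max = √[f_tx² + (f_v + f_ty)²] = √[593.6² + (138.8 + 164.4)²] = 666.5 N/mm.
Capacity per unit length: r_n/Ω = (1/2.0) × 0.6 × 490 × (0.707 × 14) = 1455 N/mm.
666.5 ≤ 1455 → adequate.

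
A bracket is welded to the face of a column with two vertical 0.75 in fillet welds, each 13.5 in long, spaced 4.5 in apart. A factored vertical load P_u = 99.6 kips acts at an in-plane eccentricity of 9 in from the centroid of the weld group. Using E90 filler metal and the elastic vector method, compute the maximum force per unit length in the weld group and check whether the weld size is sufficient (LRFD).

E90XX → F_EXX = 90 ksi.
Total weld length L_w = 27 in. Treat welds as unit-width lines.
Polar moment about centroid: J = 2[d³/12 + d(b/2)²] = 2[13.5³/12 + 13.5×2.25²] = 546.8 in³.
Direct shear f_v = P/L_w = 99.6 / 27 = 3.689 kip/in (vertical).
Torsion M = P·e = 99.6 × 9 = 896.4 kip·in.
Critical point at (x, y) = (2.25, 6.75) from centroid. f_tx = M·y/J = 11.07 kip/in; f_ty = M·x/J = 3.689 kip/in.
Resultant f_max = √[f_tx² + (f_v + f_ty)²] = √[11.07² + (3.689 + 3.689)²] = 13.3 kip/in.
Capacity per unit length: φr_n = 0.75 × 0.6 × 90 × (0.707 × 0.75) = 21.48 kip/in.
13.3 ≤ 21.48 → adequate.

f_max ≈ 13.3 kip/in; adequate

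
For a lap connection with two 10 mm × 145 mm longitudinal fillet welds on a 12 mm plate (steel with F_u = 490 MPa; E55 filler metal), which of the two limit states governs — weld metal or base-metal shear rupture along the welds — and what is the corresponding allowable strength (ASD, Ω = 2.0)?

E55XX → F_EXX = 550 MPa.
t_e = 0.707 × 10 = 7.07 mm; L = 290 mm.
Weld metal: R_n/Ω = (1/2.0) × 0.6 × 550 × 7.07 × 290 × 10⁻³ = 338.3 kN.
Base metal (shear rupture): R_n/Ω = (1/2.0) × 0.6 × 490 × 12 × 290 × 10⁻³ = 511.6 kN.
Governing: weld metal.

R_n/Ω ≈ 338 kN (weld metal governs)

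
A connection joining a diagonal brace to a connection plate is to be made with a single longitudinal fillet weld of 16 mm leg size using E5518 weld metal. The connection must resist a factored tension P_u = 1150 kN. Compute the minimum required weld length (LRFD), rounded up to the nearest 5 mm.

E55XX → F_EXX = 550 MPa.
Throat t_e = 0.707 × 16 = 11.31 mm.
φr_n = 0.75 × 0.6 × 550 × 11.31 × 10⁻³ = 2.8 kN/mm.
L_req = P_u / φr_n = 1150 / 2.8 = 410.8 mm total.
Round up → use L = 415 mm.

L = 415 mm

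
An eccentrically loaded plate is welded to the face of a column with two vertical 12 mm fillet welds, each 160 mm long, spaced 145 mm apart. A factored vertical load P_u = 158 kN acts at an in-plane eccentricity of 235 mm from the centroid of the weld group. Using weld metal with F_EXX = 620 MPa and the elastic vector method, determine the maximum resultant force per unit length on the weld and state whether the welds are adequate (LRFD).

f_max ≈ 2060 N/mm; adequate

Total weld length L_w = 320 mm. Treat welds as unit-width lines.
Polar moment about centroid: J = 2[d³/12 + d(b/2)²] = 2[160³/12 + 160×72.5²] = 2365000 mm³.
Direct shear f_v = P/L_w = 158×10³ / 320 = 493.8 N/mm (vertical).
Torsion M = P·e = 158×10³ × 235 = 37130000 N·mm.
Critical point at (x, y) = (72.5, 80) from centroid. f_tx = M·y/J = 1256 N/mm; f_ty = M·x/J = 1138 N/mm.
Resultant f_max = √[f_tx² + (f_v + f_ty)²] = √[1256² + (493.8 + 1138)²] = 2060 N/mm.
Capacity per unit length: φr_n = 0.75 × 0.6 × 620 × (0.707 × 12) = 2367 N/mm.
2060 ≤ 2367 → adequate.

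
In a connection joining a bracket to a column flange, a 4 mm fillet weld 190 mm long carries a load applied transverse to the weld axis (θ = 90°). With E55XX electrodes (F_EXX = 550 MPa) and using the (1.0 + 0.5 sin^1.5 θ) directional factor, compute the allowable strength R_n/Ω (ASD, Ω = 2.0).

t_e = 0.707 × 4 = 2.828 mm; A_we = 2.828 × 190 = 537.3 mm².
Directional factor: 1.0 + 0.5 sin^1.5(90°) = 1.5.
F_nw = 0.6 × 550 × 1.5 = 495 MPa.
R_n/Ω = (495 × 537.3) / 2.0 × 10⁻³ = 133 kN.

R_n/Ω ≈ 133 kN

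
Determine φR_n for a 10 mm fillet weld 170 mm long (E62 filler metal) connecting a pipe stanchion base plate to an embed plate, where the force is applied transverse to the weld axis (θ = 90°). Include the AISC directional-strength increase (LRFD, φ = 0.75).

E62XX → F_EXX = 620 MPa.
t_e = 0.707 × 10 = 7.07 mm; A_we = 7.07 × 170 = 1202 mm².
Directional factor: 1.0 + 0.5 sin^1.5(90°) = 1.5.
F_nw = 0.6 × 620 × 1.5 = 558 MPa.
φR_n = 0.75 × 558 × 1202 × 10⁻³ = 503 kN.

φR_n ≈ 503 kN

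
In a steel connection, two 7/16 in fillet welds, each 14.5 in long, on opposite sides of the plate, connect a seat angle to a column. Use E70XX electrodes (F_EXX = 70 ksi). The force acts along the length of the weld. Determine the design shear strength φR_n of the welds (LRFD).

Effective throat t_e = 0.707 × 0.4375 = 0.3093 in.
Total length L = 29 in; A_we = 0.3093 × 29 = 8.97 in².
F_nw = 0.6 F_EXX = 0.6 × 70 = 42 ksi.
φR_n = 0.75 × 42 × 8.97 = 282.6 kip.

φR_n ≈ 283 kip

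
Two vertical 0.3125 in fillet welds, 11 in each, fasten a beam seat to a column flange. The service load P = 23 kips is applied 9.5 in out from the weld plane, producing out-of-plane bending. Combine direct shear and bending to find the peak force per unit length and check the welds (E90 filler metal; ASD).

E90XX → F_EXX = 90 ksi.
L_w = 2 × 11 = 22 in; section modulus (unit throat) S = 2 × L²/6 = 40.33 in².
Direct shear f_v = P/L_w = 23/22 = 1.045 kip/in.
Moment M = P × e = 23 × 9.5 = 218.5 kip·in; bending f_b = M/S = 5.417 kip/in.
f_max = √(f_v² + f_b²) = √(1.045² + 5.417²) = 5.517 kip/in.
r_n/Ω = (1/2.0) × 0.6 × 90 × (0.707 × 0.3125) = 5.965 kip/in → adequate.

f_max ≈ 5.52 kip/in; adequate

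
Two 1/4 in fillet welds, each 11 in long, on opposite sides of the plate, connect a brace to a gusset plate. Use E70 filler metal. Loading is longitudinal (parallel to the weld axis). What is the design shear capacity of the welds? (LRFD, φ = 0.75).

E70XX → F_EXX = 70 ksi.
Effective throat t_e = 0.707 × 0.25 = 0.1767 in.
Total length L = 22 in; A_we = 0.1767 × 22 = 3.888 in².
F_nw = 0.6 F_EXX = 0.6 × 70 = 42 ksi.
φR_n = 0.75 × 42 × 3.888 = 122.5 kip.

φR_n ≈ 122 kip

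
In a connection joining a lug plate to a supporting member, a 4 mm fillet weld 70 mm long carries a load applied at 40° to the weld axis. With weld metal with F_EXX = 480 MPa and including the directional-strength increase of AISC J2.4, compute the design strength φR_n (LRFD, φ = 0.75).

t_e = 0.707 × 4 = 2.828 mm; A_we = 2.828 × 70 = 198 mm².
Directional factor: 1.0 + 0.5 sin^1.5(40°) = 1.258.
F_nw = 0.6 × 480 × 1.258 = 362.2 MPa.
φR_n = 0.75 × 362.2 × 198 × 10⁻³ = 53.78 kN.

φR_n ≈ 53.8 kN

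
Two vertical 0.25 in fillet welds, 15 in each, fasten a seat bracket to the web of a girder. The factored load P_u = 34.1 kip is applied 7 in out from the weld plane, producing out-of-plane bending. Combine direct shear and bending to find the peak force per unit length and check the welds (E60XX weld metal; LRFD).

E60XX → F_EXX = 60 ksi.
L_w = 2 × 15 = 30 in; section modulus (unit throat) S = 2 × L²/6 = 75 in².
Direct shear f_v = P/L_w = 34.1/30 = 1.137 kip/in.
Moment M = P × e = 34.1 × 7 = 238.7 kip·in; bending f_b = M/S = 3.183 kip/in.
f_max = √(f_v² + f_b²) = √(1.137² + 3.183²) = 3.38 kip/in.
φr_n = 0.75 × 0.6 × 60 × (0.707 × 0.25) = 4.772 kip/in → adequate.

f_max ≈ 3.38 kip/in; adequate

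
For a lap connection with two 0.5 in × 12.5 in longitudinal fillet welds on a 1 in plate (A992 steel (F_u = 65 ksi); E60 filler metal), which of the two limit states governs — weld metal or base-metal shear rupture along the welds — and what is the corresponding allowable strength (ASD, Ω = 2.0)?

R_n/Ω ≈ 159 kip (weld metal governs)

E60XX → F_EXX = 60 ksi.
t_e = 0.707 × 0.5 = 0.3535 in; L = 25 in.
Weld metal: R_n/Ω = (1/2.0) × 0.6 × 60 × 0.3535 × 25 = 159.1 kip.
Base metal (shear rupture): R_n/Ω = (1/2.0) × 0.6 × 65 × 1 × 25 = 487.5 kip.
Governing: weld metal.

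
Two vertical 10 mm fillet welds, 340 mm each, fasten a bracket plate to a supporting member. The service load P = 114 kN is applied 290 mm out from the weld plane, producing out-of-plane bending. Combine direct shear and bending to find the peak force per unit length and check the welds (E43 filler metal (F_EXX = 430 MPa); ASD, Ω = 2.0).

L_w = 2 × 340 = 680 mm; section modulus (unit throat) S = 2 × L²/6 = 38530 mm².
Direct shear f_v = P/L_w = 114×10³/680 = 167.6 N/mm.
Moment M = P × e = 114×10³ × 290 = 33060000 N·mm; bending f_b = M/S = 858 N/mm.
f_max = √(f_v² + f_b²) = √(167.6² + 858²) = 874.2 N/mm.
r_n/Ω = (1/2.0) × 0.6 × 430 × (0.707 × 10) = 912 N/mm → adequate.

f_max ≈ 874 N/mm; adequate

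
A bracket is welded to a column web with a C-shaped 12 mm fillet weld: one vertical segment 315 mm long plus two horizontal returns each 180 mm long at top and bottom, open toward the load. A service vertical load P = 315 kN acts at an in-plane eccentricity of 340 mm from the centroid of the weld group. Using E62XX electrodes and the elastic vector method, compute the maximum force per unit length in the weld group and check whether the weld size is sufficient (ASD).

E62XX → F_EXX = 620 MPa.
Total weld length L_w = 675 mm. Treat welds as unit-width lines.
Centroid: x̄ = 2×180×90 / 675 = 48 mm from the vertical weld.
Polar moment about centroid: J = I_x + I_y = [315³/12 + 2×180×157.5²] + [315×48² + 2(180³/12 + 180×42²)] = 13870000 mm³.
Direct shear f_v = P/L_w = 315×10³ / 675 = 466.7 N/mm (vertical).
Torsion M = P·e = 315×10³ × 340 = 107100000 N·mm.
Critical point at (x, y) = (132, 157.5) from centroid. f_tx = M·y/J = 1216 N/mm; f_ty = M·x/J = 1019 N/mm.
Resultant f_max = √[f_tx² + (f_v + f_ty)²] = √[1216² + (466.7 + 1019)²] = 1920 N/mm.
Capacity per unit length: r_n/Ω = (1/2.0) × 0.6 × 620 × (0.707 × 12) = 1578 N/mm.
1920 > 1578 → NOT adequate.

f_max ≈ 1920 N/mm; NOT adequate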